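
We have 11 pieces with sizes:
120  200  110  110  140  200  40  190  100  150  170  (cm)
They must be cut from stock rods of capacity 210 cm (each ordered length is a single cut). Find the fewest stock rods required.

Total = 200 + 200 + 190 + 170 + 150 + 140 + 120 + 110 + 110 + 100 + 40 = 1530 cm.
Lower bound: ⌈1530/210⌉ = 8 stock rods.
Also, 9 pieces each exceed 105 cm, and no two of those can share a stock rod, so at least 9 stock rods are needed.
A packing using 9 stock rods:
  stock rod 1: 200 = 200
  stock rod 2: 200 = 200
  stock rod 3: 190 = 190
  stock rod 4: 170 + 40 = 210
  stock rod 5: 150 = 150
  stock rod 6: 140 = 140
  stock rod 7: 120 = 120
  stock rod 8: 110 + 100 = 210
  stock rod 9: 110 = 110
This matches the lower bound, so 9 is optimal.

9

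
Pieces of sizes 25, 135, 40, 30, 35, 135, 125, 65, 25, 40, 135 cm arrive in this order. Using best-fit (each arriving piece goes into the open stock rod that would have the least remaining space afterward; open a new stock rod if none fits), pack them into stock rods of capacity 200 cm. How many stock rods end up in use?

4

  25 → stock rod 1 (new)  [load 25/200]
  135 → stock rod 1  [load 160/200]
  40 → stock rod 1  [load 200/200]
  30 → stock rod 2 (new)  [load 30/200]
  35 → stock rod 2  [load 65/200]
  135 → stock rod 2  [load 200/200]
  125 → stock rod 3 (new)  [load 125/200]
  65 → stock rod 3  [load 190/200]
  25 → stock rod 4 (new)  [load 25/200]
  40 → stock rod 4  [load 65/200]
  135 → stock rod 4  [load 200/200]
4 stock rods opened.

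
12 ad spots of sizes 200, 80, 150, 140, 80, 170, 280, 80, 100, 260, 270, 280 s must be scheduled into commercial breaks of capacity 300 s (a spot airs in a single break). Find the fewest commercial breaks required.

Total = 280 + 280 + 270 + 260 + 200 + 170 + 150 + 140 + 100 + 80 + 80 + 80 = 2090 s.
Lower bound: ⌈2090/300⌉ = 7 commercial breaks.
A packing using 8 commercial breaks:
  break 1: 280 = 280
  break 2: 280 = 280
  break 3: 270 = 270
  break 4: 260 = 260
  break 5: 200 + 100 = 300
  break 6: 170 + 80 = 250
  break 7: 150 + 140 = 290
  break 8: 80 + 80 = 160
No arrangement into 7 commercial breaks stays within capacity, so 8 is optimal.

8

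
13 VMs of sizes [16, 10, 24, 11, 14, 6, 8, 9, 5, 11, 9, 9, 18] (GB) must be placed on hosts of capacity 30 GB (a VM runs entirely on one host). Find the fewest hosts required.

Total = 24 + 18 + 16 + 14 + 11 + 11 + 10 + 9 + 9 + 9 + 8 + 6 + 5 = 150 GB.
Lower bound: ⌈150/30⌉ = 5 hosts.
A packing using 6 hosts:
  host 1: 24 + 6 = 30
  host 2: 18 + 11 = 29
  host 3: 16 + 14 = 30
  host 4: 11 + 10 + 9 = 30
  host 5: 9 + 9 + 8 = 26
  host 6: 5 = 5
No arrangement into 5 hosts stays within capacity, so 6 is optimal.

6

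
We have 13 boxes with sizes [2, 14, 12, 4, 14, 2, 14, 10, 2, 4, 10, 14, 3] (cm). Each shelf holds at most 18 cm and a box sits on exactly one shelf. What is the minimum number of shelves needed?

Total = 14 + 14 + 14 + 14 + 12 + 10 + 10 + 4 + 4 + 3 + 2 + 2 + 2 = 105 cm.
Lower bound: ⌈105/18⌉ = 6 shelves.
Also, 7 boxes each exceed 9 cm, and no two of those can share a shelf, so at least 7 shelves are needed.
A packing using 7 shelves:
  shelf 1: 14 + 4 = 18
  shelf 2: 14 + 4 = 18
  shelf 3: 14 + 3 = 17
  shelf 4: 14 + 2 + 2 = 18
  shelf 5: 12 + 2 = 14
  shelf 6: 10 = 10
  shelf 7: 10 = 10
This matches the lower bound, so 7 is optimal.

7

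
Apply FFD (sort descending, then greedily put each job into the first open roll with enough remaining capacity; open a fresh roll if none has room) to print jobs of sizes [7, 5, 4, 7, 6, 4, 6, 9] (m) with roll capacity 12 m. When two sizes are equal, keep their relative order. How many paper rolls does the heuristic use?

Sorted descending: 9, 7, 7, 6, 6, 5, 4, 4.
  9 → roll 1 (new)  [load 9/12]
  7 → roll 2 (new)  [load 7/12]
  7 → roll 3 (new)  [load 7/12]
  6 → roll 4 (new)  [load 6/12]
  6 → roll 4  [load 12/12]
  5 → roll 2  [load 12/12]
  4 → roll 3  [load 11/12]
  4 → roll 5 (new)  [load 4/12]
5 paper rolls opened.

5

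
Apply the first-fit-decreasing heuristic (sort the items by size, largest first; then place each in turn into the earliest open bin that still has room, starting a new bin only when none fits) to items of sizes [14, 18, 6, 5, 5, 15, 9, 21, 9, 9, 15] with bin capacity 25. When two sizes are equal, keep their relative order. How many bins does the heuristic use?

6

Sorted descending: 21, 18, 15, 15, 14, 9, 9, 9, 6, 5, 5.
  21 → bin 1 (new)  [load 21/25]
  18 → bin 2 (new)  [load 18/25]
  15 → bin 3 (new)  [load 15/25]
  15 → bin 4 (new)  [load 15/25]
  14 → bin 5 (new)  [load 14/25]
  9 → bin 3  [load 24/25]
  9 → bin 4  [load 24/25]
  9 → bin 5  [load 23/25]
  6 → bin 2  [load 24/25]
  5 → bin 6 (new)  [load 5/25]
  5 → bin 6  [load 10/25]
6 bins opened.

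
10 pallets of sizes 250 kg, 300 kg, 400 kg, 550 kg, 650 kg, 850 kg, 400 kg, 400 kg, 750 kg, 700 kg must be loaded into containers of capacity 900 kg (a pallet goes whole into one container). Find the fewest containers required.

Total = 850 + 750 + 700 + 650 + 550 + 400 + 400 + 400 + 300 + 250 = 5250 kg.
Lower bound: ⌈5250/900⌉ = 6 containers.
A packing using 7 containers:
  container 1: 850 = 850
  container 2: 750 = 750
  container 3: 700 = 700
  container 4: 650 + 250 = 900
  container 5: 550 + 300 = 850
  container 6: 400 + 400 = 800
  container 7: 400 = 400
No arrangement into 6 containers stays within capacity, so 7 is optimal.

7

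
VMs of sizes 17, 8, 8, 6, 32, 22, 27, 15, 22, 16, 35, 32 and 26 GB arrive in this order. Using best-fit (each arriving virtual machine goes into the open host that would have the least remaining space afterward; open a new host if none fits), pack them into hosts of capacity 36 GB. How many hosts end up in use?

9

  17 → host 1 (new)  [load 17/36]
  8 → host 1  [load 25/36]
  8 → host 1  [load 33/36]
  6 → host 2 (new)  [load 6/36]
  32 → host 3 (new)  [load 32/36]
  22 → host 2  [load 28/36]
  27 → host 4 (new)  [load 27/36]
  15 → host 5 (new)  [load 15/36]
  22 → host 6 (new)  [load 22/36]
  16 → host 5  [load 31/36]
  35 → host 7 (new)  [load 35/36]
  32 → host 8 (new)  [load 32/36]
  26 → host 9 (new)  [load 26/36]
9 hosts opened.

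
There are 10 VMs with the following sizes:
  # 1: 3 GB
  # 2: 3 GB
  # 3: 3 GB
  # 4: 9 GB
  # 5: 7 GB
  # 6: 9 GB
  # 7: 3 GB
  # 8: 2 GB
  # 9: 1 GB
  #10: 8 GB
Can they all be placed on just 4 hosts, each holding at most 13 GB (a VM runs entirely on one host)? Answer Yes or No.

A valid assignment using 4 hosts:
  host 1: 9 + 3 + 1 = 13
  host 2: 9 + 3 = 12
  host 3: 8 + 3 + 2 = 13
  host 4: 7 + 3 = 10
Every load is within 13 GB, so 4 hosts suffice.

Yes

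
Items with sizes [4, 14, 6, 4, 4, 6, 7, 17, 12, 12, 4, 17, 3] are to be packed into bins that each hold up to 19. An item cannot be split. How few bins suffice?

Total = 17 + 17 + 14 + 12 + 12 + 7 + 6 + 6 + 4 + 4 + 4 + 4 + 3 = 110.
Lower bound: ⌈110/19⌉ = 6 bins.
A packing using 7 bins:
  bin 1: 17 = 17
  bin 2: 17 = 17
  bin 3: 14 + 4 = 18
  bin 4: 12 + 7 = 19
  bin 5: 12 + 6 = 18
  bin 6: 6 + 4 + 4 + 4 = 18
  bin 7: 3 = 3
No arrangement into 6 bins stays within capacity, so 7 is optimal.

7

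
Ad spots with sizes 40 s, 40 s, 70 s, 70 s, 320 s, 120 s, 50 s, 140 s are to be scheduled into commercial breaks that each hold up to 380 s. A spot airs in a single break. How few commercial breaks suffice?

Total = 320 + 140 + 120 + 70 + 70 + 50 + 40 + 40 = 850 s.
Lower bound: ⌈850/380⌉ = 3 commercial breaks.
A packing using 3 commercial breaks:
  break 1: 320 + 50 = 370
  break 2: 140 + 120 + 70 + 40 = 370
  break 3: 70 + 40 = 110
This matches the lower bound, so 3 is optimal.

3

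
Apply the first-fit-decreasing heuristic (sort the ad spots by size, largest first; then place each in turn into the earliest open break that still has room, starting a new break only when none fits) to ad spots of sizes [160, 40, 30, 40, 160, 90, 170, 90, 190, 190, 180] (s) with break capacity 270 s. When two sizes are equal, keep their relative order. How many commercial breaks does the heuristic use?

6

Sorted descending: 190, 190, 180, 170, 160, 160, 90, 90, 40, 40, 30.
  190 → break 1 (new)  [load 190/270]
  190 → break 2 (new)  [load 190/270]
  180 → break 3 (new)  [load 180/270]
  170 → break 4 (new)  [load 170/270]
  160 → break 5 (new)  [load 160/270]
  160 → break 6 (new)  [load 160/270]
  90 → break 3  [load 270/270]
  90 → break 4  [load 260/270]
  40 → break 1  [load 230/270]
  40 → break 1  [load 270/270]
  30 → break 2  [load 220/270]
6 commercial breaks opened.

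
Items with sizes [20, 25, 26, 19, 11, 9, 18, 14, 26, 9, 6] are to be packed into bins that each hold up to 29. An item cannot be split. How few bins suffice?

7

Total = 26 + 26 + 25 + 20 + 19 + 18 + 14 + 11 + 9 + 9 + 6 = 183.
Lower bound: ⌈183/29⌉ = 7 bins.
A packing using 7 bins:
  bin 1: 26 = 26
  bin 2: 26 = 26
  bin 3: 25 = 25
  bin 4: 20 + 9 = 29
  bin 5: 19 + 9 = 28
  bin 6: 18 + 11 = 29
  bin 7: 14 + 6 = 20
This matches the lower bound, so 7 is optimal.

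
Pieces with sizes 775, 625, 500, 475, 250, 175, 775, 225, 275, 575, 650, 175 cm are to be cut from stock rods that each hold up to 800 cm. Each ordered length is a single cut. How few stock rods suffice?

8

Total = 775 + 775 + 650 + 625 + 575 + 500 + 475 + 275 + 250 + 225 + 175 + 175 = 5475 cm.
Lower bound: ⌈5475/800⌉ = 7 stock rods.
A packing using 8 stock rods:
  stock rod 1: 775 = 775
  stock rod 2: 775 = 775
  stock rod 3: 650 = 650
  stock rod 4: 625 + 175 = 800
  stock rod 5: 575 + 225 = 800
  stock rod 6: 500 + 275 = 775
  stock rod 7: 475 + 250 = 725
  stock rod 8: 175 = 175
No arrangement into 7 stock rods stays within capacity, so 8 is optimal.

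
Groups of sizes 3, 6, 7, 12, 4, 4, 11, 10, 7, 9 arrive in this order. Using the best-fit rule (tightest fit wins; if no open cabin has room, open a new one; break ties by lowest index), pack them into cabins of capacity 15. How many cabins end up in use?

  3 → cabin 1 (new)  [load 3/15]
  6 → cabin 1  [load 9/15]
  7 → cabin 2 (new)  [load 7/15]
  12 → cabin 3 (new)  [load 12/15]
  4 → cabin 1  [load 13/15]
  4 → cabin 2  [load 11/15]
  11 → cabin 4 (new)  [load 11/15]
  10 → cabin 5 (new)  [load 10/15]
  7 → cabin 6 (new)  [load 7/15]
  9 → cabin 7 (new)  [load 9/15]
7 cabins opened.

7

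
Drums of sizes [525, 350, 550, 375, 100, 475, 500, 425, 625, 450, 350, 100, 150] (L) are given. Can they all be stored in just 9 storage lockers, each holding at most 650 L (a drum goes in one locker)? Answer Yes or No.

Total = 4975 L; ⌈4975/650⌉ = 8.
10 drums each exceed half the capacity and cannot share a locker, forcing at least 10 storage lockers.
At least 10 storage lockers are required, but only 9 are allowed.

No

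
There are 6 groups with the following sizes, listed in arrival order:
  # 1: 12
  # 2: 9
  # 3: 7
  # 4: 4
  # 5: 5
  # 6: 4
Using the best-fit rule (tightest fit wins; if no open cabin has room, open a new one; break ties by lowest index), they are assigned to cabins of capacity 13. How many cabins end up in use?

  12 → cabin 1 (new)  [load 12/13]
  9 → cabin 2 (new)  [load 9/13]
  7 → cabin 3 (new)  [load 7/13]
  4 → cabin 2  [load 13/13]
  5 → cabin 3  [load 12/13]
  4 → cabin 4 (new)  [load 4/13]
4 cabins opened.

4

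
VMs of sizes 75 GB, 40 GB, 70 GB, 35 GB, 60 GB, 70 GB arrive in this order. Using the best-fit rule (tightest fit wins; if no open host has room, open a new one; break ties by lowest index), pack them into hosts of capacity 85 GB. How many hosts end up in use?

5

  75 → host 1 (new)  [load 75/85]
  40 → host 2 (new)  [load 40/85]
  70 → host 3 (new)  [load 70/85]
  35 → host 2  [load 75/85]
  60 → host 4 (new)  [load 60/85]
  70 → host 5 (new)  [load 70/85]
5 hosts opened.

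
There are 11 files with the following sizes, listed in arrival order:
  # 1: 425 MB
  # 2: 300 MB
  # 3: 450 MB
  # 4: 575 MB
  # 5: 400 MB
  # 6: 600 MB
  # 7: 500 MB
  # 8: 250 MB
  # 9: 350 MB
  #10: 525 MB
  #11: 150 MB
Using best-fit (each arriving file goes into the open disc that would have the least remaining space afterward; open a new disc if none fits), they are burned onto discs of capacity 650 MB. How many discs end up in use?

  425 → disc 1 (new)  [load 425/650]
  300 → disc 2 (new)  [load 300/650]
  450 → disc 3 (new)  [load 450/650]
  575 → disc 4 (new)  [load 575/650]
  400 → disc 5 (new)  [load 400/650]
  600 → disc 6 (new)  [load 600/650]
  500 → disc 7 (new)  [load 500/650]
  250 → disc 5  [load 650/650]
  350 → disc 2  [load 650/650]
  525 → disc 8 (new)  [load 525/650]
  150 → disc 7  [load 650/650]
8 discs opened.

8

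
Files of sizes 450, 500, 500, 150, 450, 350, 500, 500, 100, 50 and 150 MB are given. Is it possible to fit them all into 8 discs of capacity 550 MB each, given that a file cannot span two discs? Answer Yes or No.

Yes

A valid assignment using 8 discs:
  disc 1: 500 + 50 = 550
  disc 2: 500 = 500
  disc 3: 500 = 500
  disc 4: 500 = 500
  disc 5: 450 + 100 = 550
  disc 6: 450 = 450
  disc 7: 350 + 150 = 500
  disc 8: 150 = 150
Every load is within 550 MB, so 8 discs suffice.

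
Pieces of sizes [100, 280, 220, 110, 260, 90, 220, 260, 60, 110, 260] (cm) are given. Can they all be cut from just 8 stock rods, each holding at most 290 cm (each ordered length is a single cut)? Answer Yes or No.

Yes

A valid assignment using 8 stock rods:
  stock rod 1: 280 = 280
  stock rod 2: 260 = 260
  stock rod 3: 260 = 260
  stock rod 4: 260 = 260
  stock rod 5: 220 + 60 = 280
  stock rod 6: 220 = 220
  stock rod 7: 110 + 110 = 220
  stock rod 8: 100 + 90 = 190
Every load is within 290 cm, so 8 stock rods suffice.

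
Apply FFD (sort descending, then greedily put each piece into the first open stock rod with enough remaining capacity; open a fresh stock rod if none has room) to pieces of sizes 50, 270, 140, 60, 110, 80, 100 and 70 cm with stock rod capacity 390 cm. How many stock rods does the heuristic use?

Sorted descending: 270, 140, 110, 100, 80, 70, 60, 50.
  270 → stock rod 1 (new)  [load 270/390]
  140 → stock rod 2 (new)  [load 140/390]
  110 → stock rod 1  [load 380/390]
  100 → stock rod 2  [load 240/390]
  80 → stock rod 2  [load 320/390]
  70 → stock rod 2  [load 390/390]
  60 → stock rod 3 (new)  [load 60/390]
  50 → stock rod 3  [load 110/390]
3 stock rods opened.

3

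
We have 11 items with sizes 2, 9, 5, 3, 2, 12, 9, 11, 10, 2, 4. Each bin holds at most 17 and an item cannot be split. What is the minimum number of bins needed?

Total = 12 + 11 + 10 + 9 + 9 + 5 + 4 + 3 + 2 + 2 + 2 = 69.
Lower bound: ⌈69/17⌉ = 5 bins.
A packing using 5 bins:
  bin 1: 12 + 5 = 17
  bin 2: 11 + 4 + 2 = 17
  bin 3: 10 + 3 + 2 + 2 = 17
  bin 4: 9 = 9
  bin 5: 9 = 9
This matches the lower bound, so 5 is optimal.

5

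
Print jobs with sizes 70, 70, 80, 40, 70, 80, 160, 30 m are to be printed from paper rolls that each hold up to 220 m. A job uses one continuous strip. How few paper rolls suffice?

Total = 160 + 80 + 80 + 70 + 70 + 70 + 40 + 30 = 600 m.
Lower bound: ⌈600/220⌉ = 3 paper rolls.
A packing using 3 paper rolls:
  roll 1: 160 + 40 = 200
  roll 2: 80 + 80 + 30 = 190
  roll 3: 70 + 70 + 70 = 210
This matches the lower bound, so 3 is optimal.

3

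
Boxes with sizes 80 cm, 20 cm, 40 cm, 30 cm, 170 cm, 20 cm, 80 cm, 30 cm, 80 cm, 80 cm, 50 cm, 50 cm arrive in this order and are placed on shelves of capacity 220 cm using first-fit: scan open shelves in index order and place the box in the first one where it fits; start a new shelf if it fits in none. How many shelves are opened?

4

  80 → shelf 1 (new)  [load 80/220]
  20 → shelf 1  [load 100/220]
  40 → shelf 1  [load 140/220]
  30 → shelf 1  [load 170/220]
  170 → shelf 2 (new)  [load 170/220]
  20 → shelf 1  [load 190/220]
  80 → shelf 3 (new)  [load 80/220]
  30 → shelf 1  [load 220/220]
  80 → shelf 3  [load 160/220]
  80 → shelf 4 (new)  [load 80/220]
  50 → shelf 2  [load 220/220]
  50 → shelf 3  [load 210/220]
4 shelves opened.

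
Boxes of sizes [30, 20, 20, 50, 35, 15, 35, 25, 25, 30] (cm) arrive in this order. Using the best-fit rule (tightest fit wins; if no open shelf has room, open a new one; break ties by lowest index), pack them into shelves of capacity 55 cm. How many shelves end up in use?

  30 → shelf 1 (new)  [load 30/55]
  20 → shelf 1  [load 50/55]
  20 → shelf 2 (new)  [load 20/55]
  50 → shelf 3 (new)  [load 50/55]
  35 → shelf 2  [load 55/55]
  15 → shelf 4 (new)  [load 15/55]
  35 → shelf 4  [load 50/55]
  25 → shelf 5 (new)  [load 25/55]
  25 → shelf 5  [load 50/55]
  30 → shelf 6 (new)  [load 30/55]
6 shelves opened.

6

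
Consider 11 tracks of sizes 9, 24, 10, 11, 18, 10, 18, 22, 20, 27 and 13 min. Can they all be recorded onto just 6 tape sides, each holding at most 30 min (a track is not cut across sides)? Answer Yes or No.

Total = 182 min; ⌈182/30⌉ = 7.
At least 7 tape sides are required, but only 6 are allowed.

No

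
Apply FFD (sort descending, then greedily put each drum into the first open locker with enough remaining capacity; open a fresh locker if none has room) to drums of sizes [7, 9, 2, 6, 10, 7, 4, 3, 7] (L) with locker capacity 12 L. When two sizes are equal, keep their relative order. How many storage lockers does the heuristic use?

6

Sorted descending: 10, 9, 7, 7, 7, 6, 4, 3, 2.
  10 → locker 1 (new)  [load 10/12]
  9 → locker 2 (new)  [load 9/12]
  7 → locker 3 (new)  [load 7/12]
  7 → locker 4 (new)  [load 7/12]
  7 → locker 5 (new)  [load 7/12]
  6 → locker 6 (new)  [load 6/12]
  4 → locker 3  [load 11/12]
  3 → locker 2  [load 12/12]
  2 → locker 1  [load 12/12]
6 storage lockers opened.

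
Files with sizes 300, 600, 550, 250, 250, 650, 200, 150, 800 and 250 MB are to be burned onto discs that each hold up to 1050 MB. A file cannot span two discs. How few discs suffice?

4

Total = 800 + 650 + 600 + 550 + 300 + 250 + 250 + 250 + 200 + 150 = 4000 MB.
Lower bound: ⌈4000/1050⌉ = 4 discs.
A packing using 4 discs:
  disc 1: 800 + 250 = 1050
  disc 2: 650 + 300 = 950
  disc 3: 600 + 250 + 200 = 1050
  disc 4: 550 + 250 + 150 = 950
This matches the lower bound, so 4 is optimal.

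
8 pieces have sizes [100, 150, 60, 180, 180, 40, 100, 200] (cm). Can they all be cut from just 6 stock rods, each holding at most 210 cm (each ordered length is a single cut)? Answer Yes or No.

A valid assignment using 6 stock rods:
  stock rod 1: 200 = 200
  stock rod 2: 180 = 180
  stock rod 3: 180 = 180
  stock rod 4: 150 + 60 = 210
  stock rod 5: 100 + 100 = 200
  stock rod 6: 40 = 40
Every load is within 210 cm, so 6 stock rods suffice.

Yes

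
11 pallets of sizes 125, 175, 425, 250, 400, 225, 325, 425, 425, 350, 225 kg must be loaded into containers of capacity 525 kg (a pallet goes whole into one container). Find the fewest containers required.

8

Total = 425 + 425 + 425 + 400 + 350 + 325 + 250 + 225 + 225 + 175 + 125 = 3350 kg.
Lower bound: ⌈3350/525⌉ = 7 containers.
A packing using 8 containers:
  container 1: 425 = 425
  container 2: 425 = 425
  container 3: 425 = 425
  container 4: 400 + 125 = 525
  container 5: 350 + 175 = 525
  container 6: 325 = 325
  container 7: 250 + 225 = 475
  container 8: 225 = 225
No arrangement into 7 containers stays within capacity, so 8 is optimal.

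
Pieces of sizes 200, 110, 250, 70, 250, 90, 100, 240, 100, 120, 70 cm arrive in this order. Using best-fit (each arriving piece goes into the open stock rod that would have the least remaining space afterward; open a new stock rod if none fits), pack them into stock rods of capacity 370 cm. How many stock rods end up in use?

  200 → stock rod 1 (new)  [load 200/370]
  110 → stock rod 1  [load 310/370]
  250 → stock rod 2 (new)  [load 250/370]
  70 → stock rod 2  [load 320/370]
  250 → stock rod 3 (new)  [load 250/370]
  90 → stock rod 3  [load 340/370]
  100 → stock rod 4 (new)  [load 100/370]
  240 → stock rod 4  [load 340/370]
  100 → stock rod 5 (new)  [load 100/370]
  120 → stock rod 5  [load 220/370]
  70 → stock rod 5  [load 290/370]
5 stock rods opened.

5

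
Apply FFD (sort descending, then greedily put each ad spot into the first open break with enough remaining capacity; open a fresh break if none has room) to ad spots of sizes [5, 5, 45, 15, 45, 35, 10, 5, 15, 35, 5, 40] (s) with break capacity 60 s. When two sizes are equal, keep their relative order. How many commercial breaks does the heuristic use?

5

Sorted descending: 45, 45, 40, 35, 35, 15, 15, 10, 5, 5, 5, 5.
  45 → break 1 (new)  [load 45/60]
  45 → break 2 (new)  [load 45/60]
  40 → break 3 (new)  [load 40/60]
  35 → break 4 (new)  [load 35/60]
  35 → break 5 (new)  [load 35/60]
  15 → break 1  [load 60/60]
  15 → break 2  [load 60/60]
  10 → break 3  [load 50/60]
  5 → break 3  [load 55/60]
  5 → break 3  [load 60/60]
  5 → break 4  [load 40/60]
  5 → break 4  [load 45/60]
5 commercial breaks opened.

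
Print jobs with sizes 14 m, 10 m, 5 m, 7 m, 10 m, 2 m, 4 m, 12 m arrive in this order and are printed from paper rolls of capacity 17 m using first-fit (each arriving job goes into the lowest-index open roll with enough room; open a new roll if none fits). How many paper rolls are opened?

4

  14 → roll 1 (new)  [load 14/17]
  10 → roll 2 (new)  [load 10/17]
  5 → roll 2  [load 15/17]
  7 → roll 3 (new)  [load 7/17]
  10 → roll 3  [load 17/17]
  2 → roll 1  [load 16/17]
  4 → roll 4 (new)  [load 4/17]
  12 → roll 4  [load 16/17]
4 paper rolls opened.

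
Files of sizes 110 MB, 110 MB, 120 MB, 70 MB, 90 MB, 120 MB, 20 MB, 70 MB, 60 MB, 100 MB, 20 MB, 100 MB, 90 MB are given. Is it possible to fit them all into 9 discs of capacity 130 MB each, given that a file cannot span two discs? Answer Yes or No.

No

Total = 1080 MB; ⌈1080/130⌉ = 9.
10 files each exceed half the capacity and cannot share a disc, forcing at least 10 discs.
At least 10 discs are required, but only 9 are allowed.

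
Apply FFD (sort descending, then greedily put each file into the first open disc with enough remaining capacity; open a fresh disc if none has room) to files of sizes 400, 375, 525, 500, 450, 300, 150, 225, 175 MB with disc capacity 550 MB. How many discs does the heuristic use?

6

Sorted descending: 525, 500, 450, 400, 375, 300, 225, 175, 150.
  525 → disc 1 (new)  [load 525/550]
  500 → disc 2 (new)  [load 500/550]
  450 → disc 3 (new)  [load 450/550]
  400 → disc 4 (new)  [load 400/550]
  375 → disc 5 (new)  [load 375/550]
  300 → disc 6 (new)  [load 300/550]
  225 → disc 6  [load 525/550]
  175 → disc 5  [load 550/550]
  150 → disc 4  [load 550/550]
6 discs opened.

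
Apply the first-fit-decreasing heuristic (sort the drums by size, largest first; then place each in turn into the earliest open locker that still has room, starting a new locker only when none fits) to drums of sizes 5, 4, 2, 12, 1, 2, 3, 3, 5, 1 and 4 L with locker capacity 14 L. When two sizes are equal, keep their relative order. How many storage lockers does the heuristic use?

3

Sorted descending: 12, 5, 5, 4, 4, 3, 3, 2, 2, 1, 1.
  12 → locker 1 (new)  [load 12/14]
  5 → locker 2 (new)  [load 5/14]
  5 → locker 2  [load 10/14]
  4 → locker 2  [load 14/14]
  4 → locker 3 (new)  [load 4/14]
  3 → locker 3  [load 7/14]
  3 → locker 3  [load 10/14]
  2 → locker 1  [load 14/14]
  2 → locker 3  [load 12/14]
  1 → locker 3  [load 13/14]
  1 → locker 3  [load 14/14]
3 storage lockers opened.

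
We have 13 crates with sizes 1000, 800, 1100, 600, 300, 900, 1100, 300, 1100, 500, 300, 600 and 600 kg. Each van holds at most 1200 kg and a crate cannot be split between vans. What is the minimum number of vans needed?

9

Total = 1100 + 1100 + 1100 + 1000 + 900 + 800 + 600 + 600 + 600 + 500 + 300 + 300 + 300 = 9200 kg.
Lower bound: ⌈9200/1200⌉ = 8 vans.
A packing using 9 vans:
  van 1: 1100 = 1100
  van 2: 1100 = 1100
  van 3: 1100 = 1100
  van 4: 1000 = 1000
  van 5: 900 + 300 = 1200
  van 6: 800 + 300 = 1100
  van 7: 600 + 600 = 1200
  van 8: 600 + 500 = 1100
  van 9: 300 = 300
No arrangement into 8 vans stays within capacity, so 9 is optimal.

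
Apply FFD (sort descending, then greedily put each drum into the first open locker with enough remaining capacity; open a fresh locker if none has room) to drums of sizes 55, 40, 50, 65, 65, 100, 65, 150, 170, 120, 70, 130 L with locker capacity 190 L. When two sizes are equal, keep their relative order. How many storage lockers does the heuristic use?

6

Sorted descending: 170, 150, 130, 120, 100, 70, 65, 65, 65, 55, 50, 40.
  170 → locker 1 (new)  [load 170/190]
  150 → locker 2 (new)  [load 150/190]
  130 → locker 3 (new)  [load 130/190]
  120 → locker 4 (new)  [load 120/190]
  100 → locker 5 (new)  [load 100/190]
  70 → locker 4  [load 190/190]
  65 → locker 5  [load 165/190]
  65 → locker 6 (new)  [load 65/190]
  65 → locker 6  [load 130/190]
  55 → locker 3  [load 185/190]
  50 → locker 6  [load 180/190]
  40 → locker 2  [load 190/190]
6 storage lockers opened.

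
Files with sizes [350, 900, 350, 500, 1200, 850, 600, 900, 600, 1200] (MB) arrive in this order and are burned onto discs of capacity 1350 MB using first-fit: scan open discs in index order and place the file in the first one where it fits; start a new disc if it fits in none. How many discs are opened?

7

  350 → disc 1 (new)  [load 350/1350]
  900 → disc 1  [load 1250/1350]
  350 → disc 2 (new)  [load 350/1350]
  500 → disc 2  [load 850/1350]
  1200 → disc 3 (new)  [load 1200/1350]
  850 → disc 4 (new)  [load 850/1350]
  600 → disc 5 (new)  [load 600/1350]
  900 → disc 6 (new)  [load 900/1350]
  600 → disc 5  [load 1200/1350]
  1200 → disc 7 (new)  [load 1200/1350]
7 discs opened.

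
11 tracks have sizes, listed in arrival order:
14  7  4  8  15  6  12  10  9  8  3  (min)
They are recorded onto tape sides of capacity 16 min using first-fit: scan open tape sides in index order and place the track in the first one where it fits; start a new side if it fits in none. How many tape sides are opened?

  14 → side 1 (new)  [load 14/16]
  7 → side 2 (new)  [load 7/16]
  4 → side 2  [load 11/16]
  8 → side 3 (new)  [load 8/16]
  15 → side 4 (new)  [load 15/16]
  6 → side 3  [load 14/16]
  12 → side 5 (new)  [load 12/16]
  10 → side 6 (new)  [load 10/16]
  9 → side 7 (new)  [load 9/16]
  8 → side 8 (new)  [load 8/16]
  3 → side 2  [load 14/16]
8 tape sides opened.

8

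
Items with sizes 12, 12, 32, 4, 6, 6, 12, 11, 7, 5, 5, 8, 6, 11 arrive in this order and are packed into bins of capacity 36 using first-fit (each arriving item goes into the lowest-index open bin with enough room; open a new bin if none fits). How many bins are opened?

4

  12 → bin 1 (new)  [load 12/36]
  12 → bin 1  [load 24/36]
  32 → bin 2 (new)  [load 32/36]
  4 → bin 1  [load 28/36]
  6 → bin 1  [load 34/36]
  6 → bin 3 (new)  [load 6/36]
  12 → bin 3  [load 18/36]
  11 → bin 3  [load 29/36]
  7 → bin 3  [load 36/36]
  5 → bin 4 (new)  [load 5/36]
  5 → bin 4  [load 10/36]
  8 → bin 4  [load 18/36]
  6 → bin 4  [load 24/36]
  11 → bin 4  [load 35/36]
4 bins opened.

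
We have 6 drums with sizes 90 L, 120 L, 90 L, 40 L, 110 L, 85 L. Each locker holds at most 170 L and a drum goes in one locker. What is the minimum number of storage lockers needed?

5

Total = 120 + 110 + 90 + 90 + 85 + 40 = 535 L.
Lower bound: ⌈535/170⌉ = 4 storage lockers.
A packing using 5 storage lockers:
  locker 1: 120 + 40 = 160
  locker 2: 110 = 110
  locker 3: 90 = 90
  locker 4: 90 = 90
  locker 5: 85 = 85
No arrangement into 4 storage lockers stays within capacity, so 5 is optimal.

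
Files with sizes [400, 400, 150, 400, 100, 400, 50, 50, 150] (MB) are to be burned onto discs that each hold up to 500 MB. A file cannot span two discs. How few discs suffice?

5

Total = 400 + 400 + 400 + 400 + 150 + 150 + 100 + 50 + 50 = 2100 MB.
Lower bound: ⌈2100/500⌉ = 5 discs.
A packing using 5 discs:
  disc 1: 400 + 100 = 500
  disc 2: 400 + 50 + 50 = 500
  disc 3: 400 = 400
  disc 4: 400 = 400
  disc 5: 150 + 150 = 300
This matches the lower bound, so 5 is optimal.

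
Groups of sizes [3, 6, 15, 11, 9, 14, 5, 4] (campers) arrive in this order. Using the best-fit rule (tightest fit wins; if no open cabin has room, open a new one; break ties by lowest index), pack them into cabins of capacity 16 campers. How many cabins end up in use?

5

  3 → cabin 1 (new)  [load 3/16]
  6 → cabin 1  [load 9/16]
  15 → cabin 2 (new)  [load 15/16]
  11 → cabin 3 (new)  [load 11/16]
  9 → cabin 4 (new)  [load 9/16]
  14 → cabin 5 (new)  [load 14/16]
  5 → cabin 3  [load 16/16]
  4 → cabin 1  [load 13/16]
5 cabins opened.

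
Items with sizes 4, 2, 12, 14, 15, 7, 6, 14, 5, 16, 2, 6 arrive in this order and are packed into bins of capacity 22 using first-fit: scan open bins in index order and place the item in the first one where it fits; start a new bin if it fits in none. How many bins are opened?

  4 → bin 1 (new)  [load 4/22]
  2 → bin 1  [load 6/22]
  12 → bin 1  [load 18/22]
  14 → bin 2 (new)  [load 14/22]
  15 → bin 3 (new)  [load 15/22]
  7 → bin 2  [load 21/22]
  6 → bin 3  [load 21/22]
  14 → bin 4 (new)  [load 14/22]
  5 → bin 4  [load 19/22]
  16 → bin 5 (new)  [load 16/22]
  2 → bin 1  [load 20/22]
  6 → bin 5  [load 22/22]
5 bins opened.

5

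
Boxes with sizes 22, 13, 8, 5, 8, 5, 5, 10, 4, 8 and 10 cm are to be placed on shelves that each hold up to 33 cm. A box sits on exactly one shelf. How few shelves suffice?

3

Total = 22 + 13 + 10 + 10 + 8 + 8 + 8 + 5 + 5 + 5 + 4 = 98 cm.
Lower bound: ⌈98/33⌉ = 3 shelves.
A packing using 3 shelves:
  shelf 1: 22 + 10 = 32
  shelf 2: 13 + 10 + 5 + 5 = 33
  shelf 3: 8 + 8 + 8 + 5 + 4 = 33
This matches the lower bound, so 3 is optimal.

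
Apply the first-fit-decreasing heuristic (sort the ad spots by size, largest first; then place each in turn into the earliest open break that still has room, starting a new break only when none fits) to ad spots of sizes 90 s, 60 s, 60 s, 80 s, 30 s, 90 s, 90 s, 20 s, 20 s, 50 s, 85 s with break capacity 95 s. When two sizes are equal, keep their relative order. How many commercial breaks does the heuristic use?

Sorted descending: 90, 90, 90, 85, 80, 60, 60, 50, 30, 20, 20.
  90 → break 1 (new)  [load 90/95]
  90 → break 2 (new)  [load 90/95]
  90 → break 3 (new)  [load 90/95]
  85 → break 4 (new)  [load 85/95]
  80 → break 5 (new)  [load 80/95]
  60 → break 6 (new)  [load 60/95]
  60 → break 7 (new)  [load 60/95]
  50 → break 8 (new)  [load 50/95]
  30 → break 6  [load 90/95]
  20 → break 7  [load 80/95]
  20 → break 8  [load 70/95]
8 commercial breaks opened.

8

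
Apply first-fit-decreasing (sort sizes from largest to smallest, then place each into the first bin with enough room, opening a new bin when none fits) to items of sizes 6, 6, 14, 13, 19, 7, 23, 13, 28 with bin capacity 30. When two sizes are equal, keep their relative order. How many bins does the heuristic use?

Sorted descending: 28, 23, 19, 14, 13, 13, 7, 6, 6.
  28 → bin 1 (new)  [load 28/30]
  23 → bin 2 (new)  [load 23/30]
  19 → bin 3 (new)  [load 19/30]
  14 → bin 4 (new)  [load 14/30]
  13 → bin 4  [load 27/30]
  13 → bin 5 (new)  [load 13/30]
  7 → bin 2  [load 30/30]
  6 → bin 3  [load 25/30]
  6 → bin 5  [load 19/30]
5 bins opened.

5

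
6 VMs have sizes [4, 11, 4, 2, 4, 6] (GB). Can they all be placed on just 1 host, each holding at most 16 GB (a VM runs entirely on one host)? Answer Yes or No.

No

Total = 31 GB; ⌈31/16⌉ = 2.
At least 2 hosts are required, but only 1 is allowed.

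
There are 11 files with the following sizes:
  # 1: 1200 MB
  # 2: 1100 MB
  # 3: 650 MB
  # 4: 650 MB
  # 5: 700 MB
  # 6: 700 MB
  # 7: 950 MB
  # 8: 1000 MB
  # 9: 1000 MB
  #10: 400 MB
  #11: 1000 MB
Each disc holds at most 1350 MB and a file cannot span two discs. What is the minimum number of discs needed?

8

Total = 1200 + 1100 + 1000 + 1000 + 1000 + 950 + 700 + 700 + 650 + 650 + 400 = 9350 MB.
Lower bound: ⌈9350/1350⌉ = 7 discs.
Also, 8 files each exceed 675 MB, and no two of those can share a disc, so at least 8 discs are needed.
A packing using 8 discs:
  disc 1: 1200 = 1200
  disc 2: 1100 = 1100
  disc 3: 1000 = 1000
  disc 4: 1000 = 1000
  disc 5: 1000 = 1000
  disc 6: 950 + 400 = 1350
  disc 7: 700 + 650 = 1350
  disc 8: 700 + 650 = 1350
This matches the lower bound, so 8 is optimal.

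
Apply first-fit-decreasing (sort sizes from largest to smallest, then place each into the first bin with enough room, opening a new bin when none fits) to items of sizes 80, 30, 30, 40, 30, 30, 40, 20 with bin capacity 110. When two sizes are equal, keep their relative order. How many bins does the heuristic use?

3

Sorted descending: 80, 40, 40, 30, 30, 30, 30, 20.
  80 → bin 1 (new)  [load 80/110]
  40 → bin 2 (new)  [load 40/110]
  40 → bin 2  [load 80/110]
  30 → bin 1  [load 110/110]
  30 → bin 2  [load 110/110]
  30 → bin 3 (new)  [load 30/110]
  30 → bin 3  [load 60/110]
  20 → bin 3  [load 80/110]
3 bins opened.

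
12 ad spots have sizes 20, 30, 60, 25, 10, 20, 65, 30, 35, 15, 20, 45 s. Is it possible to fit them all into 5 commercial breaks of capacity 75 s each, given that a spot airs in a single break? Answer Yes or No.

Yes

A valid assignment using 5 commercial breaks:
  break 1: 65 + 10 = 75
  break 2: 60 + 15 = 75
  break 3: 45 + 30 = 75
  break 4: 35 + 20 + 20 = 75
  break 5: 30 + 25 + 20 = 75
Every load is within 75 s, so 5 commercial breaks suffice.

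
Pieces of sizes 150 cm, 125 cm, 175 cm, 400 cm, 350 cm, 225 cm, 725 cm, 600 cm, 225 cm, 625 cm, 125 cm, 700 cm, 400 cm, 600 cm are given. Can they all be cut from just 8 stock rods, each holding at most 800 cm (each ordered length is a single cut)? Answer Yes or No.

A valid assignment using 8 stock rods:
  stock rod 1: 725 = 725
  stock rod 2: 700 = 700
  stock rod 3: 625 + 175 = 800
  stock rod 4: 600 + 150 = 750
  stock rod 5: 600 + 125 = 725
  stock rod 6: 400 + 400 = 800
  stock rod 7: 350 + 225 + 225 = 800
  stock rod 8: 125 = 125
Every load is within 800 cm, so 8 stock rods suffice.

Yes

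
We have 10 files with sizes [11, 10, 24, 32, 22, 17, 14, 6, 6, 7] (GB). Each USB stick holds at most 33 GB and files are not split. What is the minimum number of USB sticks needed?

Total = 32 + 24 + 22 + 17 + 14 + 11 + 10 + 7 + 6 + 6 = 149 GB.
Lower bound: ⌈149/33⌉ = 5 USB sticks.
A packing using 5 USB sticks:
  USB stick 1: 32 = 32
  USB stick 2: 24 + 7 = 31
  USB stick 3: 22 + 11 = 33
  USB stick 4: 17 + 14 = 31
  USB stick 5: 10 + 6 + 6 = 22
This matches the lower bound, so 5 is optimal.

5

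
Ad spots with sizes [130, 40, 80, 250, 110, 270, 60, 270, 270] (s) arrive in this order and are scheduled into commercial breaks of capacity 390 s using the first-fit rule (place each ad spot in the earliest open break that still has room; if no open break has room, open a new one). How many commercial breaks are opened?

  130 → break 1 (new)  [load 130/390]
  40 → break 1  [load 170/390]
  80 → break 1  [load 250/390]
  250 → break 2 (new)  [load 250/390]
  110 → break 1  [load 360/390]
  270 → break 3 (new)  [load 270/390]
  60 → break 2  [load 310/390]
  270 → break 4 (new)  [load 270/390]
  270 → break 5 (new)  [load 270/390]
5 commercial breaks opened.

5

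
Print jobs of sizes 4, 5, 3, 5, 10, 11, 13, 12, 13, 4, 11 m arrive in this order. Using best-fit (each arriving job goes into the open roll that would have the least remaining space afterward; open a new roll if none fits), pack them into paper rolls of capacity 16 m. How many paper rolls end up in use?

7

  4 → roll 1 (new)  [load 4/16]
  5 → roll 1  [load 9/16]
  3 → roll 1  [load 12/16]
  5 → roll 2 (new)  [load 5/16]
  10 → roll 2  [load 15/16]
  11 → roll 3 (new)  [load 11/16]
  13 → roll 4 (new)  [load 13/16]
  12 → roll 5 (new)  [load 12/16]
  13 → roll 6 (new)  [load 13/16]
  4 → roll 1  [load 16/16]
  11 → roll 7 (new)  [load 11/16]
7 paper rolls opened.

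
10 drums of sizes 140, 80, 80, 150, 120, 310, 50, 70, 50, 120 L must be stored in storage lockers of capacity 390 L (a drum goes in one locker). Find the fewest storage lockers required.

3

Total = 310 + 150 + 140 + 120 + 120 + 80 + 80 + 70 + 50 + 50 = 1170 L.
Lower bound: ⌈1170/390⌉ = 3 storage lockers.
A packing using 3 storage lockers:
  locker 1: 310 + 80 = 390
  locker 2: 150 + 140 + 50 + 50 = 390
  locker 3: 120 + 120 + 80 + 70 = 390
This matches the lower bound, so 3 is optimal.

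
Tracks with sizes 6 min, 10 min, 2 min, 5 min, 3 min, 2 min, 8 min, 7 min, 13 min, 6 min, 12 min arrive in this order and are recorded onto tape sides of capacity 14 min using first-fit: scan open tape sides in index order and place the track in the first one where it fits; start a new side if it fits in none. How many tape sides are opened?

  6 → side 1 (new)  [load 6/14]
  10 → side 2 (new)  [load 10/14]
  2 → side 1  [load 8/14]
  5 → side 1  [load 13/14]
  3 → side 2  [load 13/14]
  2 → side 3 (new)  [load 2/14]
  8 → side 3  [load 10/14]
  7 → side 4 (new)  [load 7/14]
  13 → side 5 (new)  [load 13/14]
  6 → side 4  [load 13/14]
  12 → side 6 (new)  [load 12/14]
6 tape sides opened.

6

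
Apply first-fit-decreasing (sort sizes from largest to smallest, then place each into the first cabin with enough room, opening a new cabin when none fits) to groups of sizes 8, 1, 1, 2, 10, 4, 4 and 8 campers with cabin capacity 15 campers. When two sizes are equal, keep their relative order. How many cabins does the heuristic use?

3

Sorted descending: 10, 8, 8, 4, 4, 2, 1, 1.
  10 → cabin 1 (new)  [load 10/15]
  8 → cabin 2 (new)  [load 8/15]
  8 → cabin 3 (new)  [load 8/15]
  4 → cabin 1  [load 14/15]
  4 → cabin 2  [load 12/15]
  2 → cabin 2  [load 14/15]
  1 → cabin 1  [load 15/15]
  1 → cabin 2  [load 15/15]
3 cabins opened.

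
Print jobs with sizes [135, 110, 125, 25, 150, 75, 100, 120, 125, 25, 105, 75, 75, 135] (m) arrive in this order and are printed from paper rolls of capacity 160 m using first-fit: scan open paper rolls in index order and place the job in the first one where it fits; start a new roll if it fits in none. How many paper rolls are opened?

11

  135 → roll 1 (new)  [load 135/160]
  110 → roll 2 (new)  [load 110/160]
  125 → roll 3 (new)  [load 125/160]
  25 → roll 1  [load 160/160]
  150 → roll 4 (new)  [load 150/160]
  75 → roll 5 (new)  [load 75/160]
  100 → roll 6 (new)  [load 100/160]
  120 → roll 7 (new)  [load 120/160]
  125 → roll 8 (new)  [load 125/160]
  25 → roll 2  [load 135/160]
  105 → roll 9 (new)  [load 105/160]
  75 → roll 5  [load 150/160]
  75 → roll 10 (new)  [load 75/160]
  135 → roll 11 (new)  [load 135/160]
11 paper rolls opened.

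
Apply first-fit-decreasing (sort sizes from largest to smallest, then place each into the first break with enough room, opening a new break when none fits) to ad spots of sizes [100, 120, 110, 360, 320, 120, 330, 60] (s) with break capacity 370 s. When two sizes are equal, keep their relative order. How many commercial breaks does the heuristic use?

Sorted descending: 360, 330, 320, 120, 120, 110, 100, 60.
  360 → break 1 (new)  [load 360/370]
  330 → break 2 (new)  [load 330/370]
  320 → break 3 (new)  [load 320/370]
  120 → break 4 (new)  [load 120/370]
  120 → break 4  [load 240/370]
  110 → break 4  [load 350/370]
  100 → break 5 (new)  [load 100/370]
  60 → break 5  [load 160/370]
5 commercial breaks opened.

5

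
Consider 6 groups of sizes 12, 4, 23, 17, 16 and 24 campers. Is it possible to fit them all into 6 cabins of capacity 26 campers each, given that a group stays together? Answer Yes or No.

A valid assignment using 5 cabins:
  cabin 1: 24 = 24
  cabin 2: 23 = 23
  cabin 3: 17 + 4 = 21
  cabin 4: 16 = 16
  cabin 5: 12 = 12
That uses only 5 ≤ 6, so 6 cabins are enough.

Yes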